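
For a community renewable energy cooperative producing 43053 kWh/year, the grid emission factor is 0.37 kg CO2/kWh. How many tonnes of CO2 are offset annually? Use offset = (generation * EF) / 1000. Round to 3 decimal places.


CO2 offset in kg = generation * emission_factor
CO2 offset = 43053 * 0.37 = 15929.61 kg
Convert to tonnes:
  CO2 offset = 15929.61 / 1000 = 15.930 tonnes

15.930


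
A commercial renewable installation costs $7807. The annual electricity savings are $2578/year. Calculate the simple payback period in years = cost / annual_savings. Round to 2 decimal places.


Simple payback period = initial cost / annual savings
Payback = 7807 / 2578
Payback = 3.03 years

3.03


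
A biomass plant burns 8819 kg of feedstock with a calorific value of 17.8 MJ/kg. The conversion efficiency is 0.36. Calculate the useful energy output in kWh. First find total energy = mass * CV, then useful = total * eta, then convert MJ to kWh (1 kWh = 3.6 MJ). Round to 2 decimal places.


Total energy = mass * CV = 8819 * 17.8 = 156978.2 MJ
Useful energy = total * eta = 156978.2 * 0.36 = 56512.15 MJ
Convert to kWh: 56512.15 / 3.6
Useful energy = 15697.82 kWh

15697.82


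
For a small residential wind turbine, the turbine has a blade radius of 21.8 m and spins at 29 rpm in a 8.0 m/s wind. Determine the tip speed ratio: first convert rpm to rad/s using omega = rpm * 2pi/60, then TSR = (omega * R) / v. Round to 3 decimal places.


Convert rotational speed to rad/s:
  omega = 29 * 2 * pi / 60 = 3.0369 rad/s
Compute tip speed:
  v_tip = omega * R = 3.0369 * 21.8 = 66.204 m/s
Tip speed ratio:
  TSR = v_tip / v_wind = 66.204 / 8.0 = 8.275

8.275


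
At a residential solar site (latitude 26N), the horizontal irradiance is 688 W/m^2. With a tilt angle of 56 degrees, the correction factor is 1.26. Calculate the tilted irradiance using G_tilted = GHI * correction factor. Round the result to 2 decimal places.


Identify the given values:
  GHI = 688 W/m^2, tilt correction factor = 1.26
Apply the formula G_tilted = GHI * factor:
  G_tilted = 688 * 1.26
  G_tilted = 866.88 W/m^2

866.88


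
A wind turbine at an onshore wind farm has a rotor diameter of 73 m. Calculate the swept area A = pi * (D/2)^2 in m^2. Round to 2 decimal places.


Compute the rotor radius:
  r = D / 2 = 73 / 2 = 36.5 m
Calculate swept area:
  A = pi * r^2 = pi * 36.5^2
  A = 4185.39 m^2

4185.39


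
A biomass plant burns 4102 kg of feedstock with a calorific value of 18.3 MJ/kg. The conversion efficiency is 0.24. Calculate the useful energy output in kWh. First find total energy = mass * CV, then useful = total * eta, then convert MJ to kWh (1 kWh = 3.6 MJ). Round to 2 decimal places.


Total energy = mass * CV = 4102 * 18.3 = 75066.6 MJ
Useful energy = total * eta = 75066.6 * 0.24 = 18015.98 MJ
Convert to kWh: 18015.98 / 3.6
Useful energy = 5004.44 kWh

5004.44


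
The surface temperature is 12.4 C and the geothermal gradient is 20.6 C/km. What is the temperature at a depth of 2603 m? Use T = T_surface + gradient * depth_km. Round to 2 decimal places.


Convert depth to km: 2603 / 1000 = 2.603 km
Temperature increase = gradient * depth_km = 20.6 * 2.603 = 53.62 C
Temperature at depth = T_surface + delta_T = 12.4 + 53.62
T = 66.02 C

66.02


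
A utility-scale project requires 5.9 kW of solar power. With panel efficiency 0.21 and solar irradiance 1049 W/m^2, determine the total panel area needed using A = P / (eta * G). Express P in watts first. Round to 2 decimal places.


Convert target power to watts: P = 5.9 * 1000 = 5900.0 W
Compute denominator: eta * G = 0.21 * 1049 = 220.29
Required area A = P / (eta * G) = 5900.0 / 220.29
A = 26.78 m^2

26.78


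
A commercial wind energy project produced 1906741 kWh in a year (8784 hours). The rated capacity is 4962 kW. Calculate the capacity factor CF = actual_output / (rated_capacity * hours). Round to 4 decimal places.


Capacity factor = actual output / maximum possible output
Maximum possible = rated * hours = 4962 * 8784 = 43586208 kWh
CF = 1906741 / 43586208
CF = 0.0437

0.0437


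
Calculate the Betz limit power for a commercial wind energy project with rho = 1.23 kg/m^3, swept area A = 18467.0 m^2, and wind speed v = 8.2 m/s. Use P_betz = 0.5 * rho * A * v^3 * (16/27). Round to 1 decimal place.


The Betz coefficient Cp_max = 16/27 = 0.5926
v^3 = 8.2^3 = 551.368
P_betz = 0.5 * rho * A * v^3 * Cp_max
P_betz = 0.5 * 1.23 * 18467.0 * 551.368 * 0.5926
P_betz = 3710814.5 W

3710814.5


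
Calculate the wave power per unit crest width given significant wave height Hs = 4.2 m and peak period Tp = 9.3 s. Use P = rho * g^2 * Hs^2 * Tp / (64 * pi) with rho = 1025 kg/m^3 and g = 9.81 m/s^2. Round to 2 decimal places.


Apply wave power formula:
  g^2 = 9.81^2 = 96.2361
  Hs^2 = 4.2^2 = 17.64
  Numerator = rho * g^2 * Hs^2 * Tp = 1025 * 96.2361 * 17.64 * 9.3 = 16182417.79
  Denominator = 64 * pi = 201.0619
  P = 16182417.79 / 201.0619 = 80484.74 W/m

80484.74


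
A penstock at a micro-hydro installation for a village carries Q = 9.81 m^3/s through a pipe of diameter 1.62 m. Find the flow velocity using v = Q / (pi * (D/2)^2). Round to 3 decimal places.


Compute pipe cross-sectional area:
  A = pi * (D/2)^2 = pi * (1.62/2)^2 = 2.0612 m^2
Calculate velocity:
  v = Q / A = 9.81 / 2.0612
  v = 4.759 m/s

4.759


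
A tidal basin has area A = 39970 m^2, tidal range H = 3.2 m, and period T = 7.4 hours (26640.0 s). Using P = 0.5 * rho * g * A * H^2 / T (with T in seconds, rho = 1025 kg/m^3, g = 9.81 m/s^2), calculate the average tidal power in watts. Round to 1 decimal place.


Convert period to seconds: T = 7.4 * 3600 = 26640.0 s
H^2 = 3.2^2 = 10.24
P = 0.5 * rho * g * A * H^2 / T
P = 0.5 * 1025 * 9.81 * 39970 * 10.24 / 26640.0
P = 77243.6 W

77243.6


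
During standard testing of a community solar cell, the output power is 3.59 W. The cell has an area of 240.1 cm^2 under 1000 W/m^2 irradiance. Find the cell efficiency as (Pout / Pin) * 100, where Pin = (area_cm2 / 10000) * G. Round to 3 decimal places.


First compute the input power:
  Pin = area_cm2 / 10000 * G = 240.1 / 10000 * 1000 = 24.01 W
Then compute efficiency:
  Efficiency = (Pout / Pin) * 100 = (3.59 / 24.01) * 100
  Efficiency = 14.952%

14.952


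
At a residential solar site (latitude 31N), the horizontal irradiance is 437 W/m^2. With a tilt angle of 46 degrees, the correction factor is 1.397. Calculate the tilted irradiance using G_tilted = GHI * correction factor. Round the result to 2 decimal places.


Identify the given values:
  GHI = 437 W/m^2, tilt correction factor = 1.397
Apply the formula G_tilted = GHI * factor:
  G_tilted = 437 * 1.397
  G_tilted = 610.49 W/m^2

610.49


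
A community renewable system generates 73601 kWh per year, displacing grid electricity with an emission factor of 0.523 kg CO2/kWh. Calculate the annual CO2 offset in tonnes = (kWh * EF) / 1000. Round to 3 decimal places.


CO2 offset in kg = generation * emission_factor
CO2 offset = 73601 * 0.523 = 38493.32 kg
Convert to tonnes:
  CO2 offset = 38493.32 / 1000 = 38.493 tonnes

38.493


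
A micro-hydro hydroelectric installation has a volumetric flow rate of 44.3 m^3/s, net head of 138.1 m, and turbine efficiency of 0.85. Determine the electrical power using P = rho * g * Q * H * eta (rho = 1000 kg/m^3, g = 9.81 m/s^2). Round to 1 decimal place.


Apply the hydropower formula P = rho * g * Q * H * eta
rho * g = 1000 * 9.81 = 9810.0
P = 9810.0 * 44.3 * 138.1 * 0.85
P = 51013525.5 W

51013525.5


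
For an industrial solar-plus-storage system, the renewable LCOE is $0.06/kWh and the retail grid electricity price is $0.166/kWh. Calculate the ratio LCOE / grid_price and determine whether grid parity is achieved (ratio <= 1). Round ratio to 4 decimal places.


Compare LCOE to grid price:
  LCOE = $0.06/kWh, Grid price = $0.166/kWh
  Ratio = LCOE / grid_price = 0.06 / 0.166 = 0.3614
  Grid parity achieved (ratio <= 1)? yes

0.3614


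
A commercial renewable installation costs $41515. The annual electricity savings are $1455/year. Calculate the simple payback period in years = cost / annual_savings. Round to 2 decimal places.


Simple payback period = initial cost / annual savings
Payback = 41515 / 1455
Payback = 28.53 years

28.53


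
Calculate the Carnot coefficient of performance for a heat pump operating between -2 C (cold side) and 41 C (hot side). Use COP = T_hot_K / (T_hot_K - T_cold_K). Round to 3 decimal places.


Convert to Kelvin:
  T_hot = 41 + 273.15 = 314.15 K
  T_cold = -2 + 273.15 = 271.15 K
Apply Carnot COP formula:
  COP = T_hot_K / (T_hot_K - T_cold_K) = 314.15 / 43.0
  COP = 7.306

7.306


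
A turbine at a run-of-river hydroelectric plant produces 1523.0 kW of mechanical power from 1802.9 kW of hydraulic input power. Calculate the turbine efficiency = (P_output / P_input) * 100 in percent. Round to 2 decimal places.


Turbine efficiency = (output power / input power) * 100
eta = (1523.0 / 1802.9) * 100
eta = 84.48%

84.48


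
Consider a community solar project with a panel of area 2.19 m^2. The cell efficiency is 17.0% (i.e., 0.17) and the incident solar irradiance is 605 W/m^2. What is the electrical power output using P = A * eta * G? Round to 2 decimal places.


Use the solar power formula P = A * eta * G.
Given: A = 2.19 m^2, eta = 0.17, G = 605 W/m^2
P = 2.19 * 0.17 * 605
P = 225.24 W

225.24


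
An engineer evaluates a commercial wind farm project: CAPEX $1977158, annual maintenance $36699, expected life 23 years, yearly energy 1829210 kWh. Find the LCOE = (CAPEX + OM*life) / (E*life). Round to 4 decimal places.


Total cost = CAPEX + OM * lifetime = 1977158 + 36699 * 23 = 1977158 + 844077 = 2821235
Total generation = annual * lifetime = 1829210 * 23 = 42071830 kWh
LCOE = 2821235 / 42071830
LCOE = 0.0671 $/kWh

0.0671


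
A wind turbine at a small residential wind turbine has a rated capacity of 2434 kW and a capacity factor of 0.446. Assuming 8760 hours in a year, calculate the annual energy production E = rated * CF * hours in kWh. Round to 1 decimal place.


Annual energy = rated_kW * capacity_factor * hours_per_year
Given: P_rated = 2434 kW, CF = 0.446, hours = 8760
E = 2434 * 0.446 * 8760
E = 9509540.6 kWh

9509540.6


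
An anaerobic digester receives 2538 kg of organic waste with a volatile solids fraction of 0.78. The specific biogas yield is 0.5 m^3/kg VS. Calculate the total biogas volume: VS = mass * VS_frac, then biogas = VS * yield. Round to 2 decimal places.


Compute volatile solids:
  VS = mass * VS_fraction = 2538 * 0.78 = 1979.64 kg
Calculate biogas volume:
  Biogas = VS * specific_yield = 1979.64 * 0.5
  Biogas = 989.82 m^3

989.82


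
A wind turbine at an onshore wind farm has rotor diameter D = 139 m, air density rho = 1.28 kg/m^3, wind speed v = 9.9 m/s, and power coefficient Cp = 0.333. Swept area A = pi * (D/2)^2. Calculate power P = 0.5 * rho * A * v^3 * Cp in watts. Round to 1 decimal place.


Step 1 -- Compute swept area:
  A = pi * (D/2)^2 = pi * (139/2)^2 = 15174.68 m^2
Step 2 -- Apply wind power equation:
  P = 0.5 * rho * A * v^3 * Cp
  v^3 = 9.9^3 = 970.299
  P = 0.5 * 1.28 * 15174.68 * 970.299 * 0.333
  P = 3137973.5 W

3137973.5


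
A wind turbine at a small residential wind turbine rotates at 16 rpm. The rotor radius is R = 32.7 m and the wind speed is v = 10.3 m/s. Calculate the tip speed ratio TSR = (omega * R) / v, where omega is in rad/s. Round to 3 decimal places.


Convert rotational speed to rad/s:
  omega = 16 * 2 * pi / 60 = 1.6755 rad/s
Compute tip speed:
  v_tip = omega * R = 1.6755 * 32.7 = 54.789 m/s
Tip speed ratio:
  TSR = v_tip / v_wind = 54.789 / 10.3 = 5.319

5.319


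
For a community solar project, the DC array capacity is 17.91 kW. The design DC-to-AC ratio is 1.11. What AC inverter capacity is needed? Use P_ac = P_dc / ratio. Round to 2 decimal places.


The inverter AC capacity is determined by the DC/AC ratio.
Given: P_dc = 17.91 kW, DC/AC ratio = 1.11
P_ac = P_dc / ratio = 17.91 / 1.11
P_ac = 16.14 kW

16.14


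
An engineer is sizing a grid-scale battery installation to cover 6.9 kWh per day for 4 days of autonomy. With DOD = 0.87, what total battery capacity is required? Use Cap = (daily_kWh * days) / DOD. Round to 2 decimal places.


Total energy needed = daily * days = 6.9 * 4 = 27.6 kWh
Account for depth of discharge:
  Cap = total_energy / DOD = 27.6 / 0.87
  Cap = 31.72 kWh

31.72


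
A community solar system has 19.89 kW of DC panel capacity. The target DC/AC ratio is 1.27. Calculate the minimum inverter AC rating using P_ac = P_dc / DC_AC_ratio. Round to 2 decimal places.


The inverter AC capacity is determined by the DC/AC ratio.
Given: P_dc = 19.89 kW, DC/AC ratio = 1.27
P_ac = P_dc / ratio = 19.89 / 1.27
P_ac = 15.66 kW

15.66


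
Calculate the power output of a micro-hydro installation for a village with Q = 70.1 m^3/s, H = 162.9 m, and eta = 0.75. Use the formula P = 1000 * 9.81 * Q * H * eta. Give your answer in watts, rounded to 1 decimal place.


Apply the hydropower formula P = rho * g * Q * H * eta
rho * g = 1000 * 9.81 = 9810.0
P = 9810.0 * 70.1 * 162.9 * 0.75
P = 84017426.2 W

84017426.2


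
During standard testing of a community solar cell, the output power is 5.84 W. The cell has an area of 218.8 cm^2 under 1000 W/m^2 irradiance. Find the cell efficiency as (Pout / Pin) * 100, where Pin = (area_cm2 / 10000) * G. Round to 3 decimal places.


First compute the input power:
  Pin = area_cm2 / 10000 * G = 218.8 / 10000 * 1000 = 21.88 W
Then compute efficiency:
  Efficiency = (Pout / Pin) * 100 = (5.84 / 21.88) * 100
  Efficiency = 26.691%

26.691


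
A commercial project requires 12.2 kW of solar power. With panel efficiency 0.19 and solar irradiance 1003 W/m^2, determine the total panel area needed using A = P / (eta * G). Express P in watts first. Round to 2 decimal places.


Convert target power to watts: P = 12.2 * 1000 = 12200.0 W
Compute denominator: eta * G = 0.19 * 1003 = 190.57
Required area A = P / (eta * G) = 12200.0 / 190.57
A = 64.02 m^2

64.02


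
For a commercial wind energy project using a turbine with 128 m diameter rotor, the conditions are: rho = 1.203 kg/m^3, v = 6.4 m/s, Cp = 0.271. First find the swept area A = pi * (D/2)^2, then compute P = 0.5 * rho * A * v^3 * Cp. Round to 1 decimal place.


Step 1 -- Compute swept area:
  A = pi * (D/2)^2 = pi * (128/2)^2 = 12867.96 m^2
Step 2 -- Apply wind power equation:
  P = 0.5 * rho * A * v^3 * Cp
  v^3 = 6.4^3 = 262.144
  P = 0.5 * 1.203 * 12867.96 * 262.144 * 0.271
  P = 549863.2 W

549863.2


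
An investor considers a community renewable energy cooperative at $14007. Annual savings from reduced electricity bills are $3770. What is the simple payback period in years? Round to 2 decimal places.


Simple payback period = initial cost / annual savings
Payback = 14007 / 3770
Payback = 3.72 years

3.72


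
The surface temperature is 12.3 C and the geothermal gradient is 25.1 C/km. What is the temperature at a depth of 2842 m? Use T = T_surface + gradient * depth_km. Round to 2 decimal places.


Convert depth to km: 2842 / 1000 = 2.842 km
Temperature increase = gradient * depth_km = 25.1 * 2.842 = 71.33 C
Temperature at depth = T_surface + delta_T = 12.3 + 71.33
T = 83.63 C

83.63


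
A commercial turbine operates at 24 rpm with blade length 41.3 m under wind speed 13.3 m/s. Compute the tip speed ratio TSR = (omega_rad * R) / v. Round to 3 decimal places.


Convert rotational speed to rad/s:
  omega = 24 * 2 * pi / 60 = 2.5133 rad/s
Compute tip speed:
  v_tip = omega * R = 2.5133 * 41.3 = 103.798 m/s
Tip speed ratio:
  TSR = v_tip / v_wind = 103.798 / 13.3 = 7.804

7.804


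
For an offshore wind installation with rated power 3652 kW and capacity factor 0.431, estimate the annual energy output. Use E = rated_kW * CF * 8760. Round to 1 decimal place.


Annual energy = rated_kW * capacity_factor * hours_per_year
Given: P_rated = 3652 kW, CF = 0.431, hours = 8760
E = 3652 * 0.431 * 8760
E = 13788345.1 kWh

13788345.1


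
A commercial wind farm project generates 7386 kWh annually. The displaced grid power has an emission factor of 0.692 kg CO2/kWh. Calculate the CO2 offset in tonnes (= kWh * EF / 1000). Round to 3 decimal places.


CO2 offset in kg = generation * emission_factor
CO2 offset = 7386 * 0.692 = 5111.11 kg
Convert to tonnes:
  CO2 offset = 5111.11 / 1000 = 5.111 tonnes

5.111


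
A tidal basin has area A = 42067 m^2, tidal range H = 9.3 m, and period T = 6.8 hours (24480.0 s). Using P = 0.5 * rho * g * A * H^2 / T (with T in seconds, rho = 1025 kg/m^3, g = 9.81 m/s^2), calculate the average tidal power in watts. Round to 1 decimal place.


Convert period to seconds: T = 6.8 * 3600 = 24480.0 s
H^2 = 9.3^2 = 86.49
P = 0.5 * rho * g * A * H^2 / T
P = 0.5 * 1025 * 9.81 * 42067 * 86.49 / 24480.0
P = 747237.9 W

747237.9


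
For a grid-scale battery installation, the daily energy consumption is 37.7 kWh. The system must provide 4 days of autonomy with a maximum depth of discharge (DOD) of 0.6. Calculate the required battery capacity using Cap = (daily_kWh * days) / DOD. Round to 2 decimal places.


Total energy needed = daily * days = 37.7 * 4 = 150.8 kWh
Account for depth of discharge:
  Cap = total_energy / DOD = 150.8 / 0.6
  Cap = 251.33 kWh

251.33


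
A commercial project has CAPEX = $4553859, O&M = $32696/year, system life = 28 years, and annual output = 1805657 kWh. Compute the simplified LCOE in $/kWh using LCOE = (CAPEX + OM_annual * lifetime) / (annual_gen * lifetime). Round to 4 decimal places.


Total cost = CAPEX + OM * lifetime = 4553859 + 32696 * 28 = 4553859 + 915488 = 5469347
Total generation = annual * lifetime = 1805657 * 28 = 50558396 kWh
LCOE = 5469347 / 50558396
LCOE = 0.1082 $/kWh

0.1082


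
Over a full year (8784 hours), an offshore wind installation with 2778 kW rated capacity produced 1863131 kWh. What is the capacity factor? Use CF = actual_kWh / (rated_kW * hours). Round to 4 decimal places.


Capacity factor = actual output / maximum possible output
Maximum possible = rated * hours = 2778 * 8784 = 24401952 kWh
CF = 1863131 / 24401952
CF = 0.0764

0.0764


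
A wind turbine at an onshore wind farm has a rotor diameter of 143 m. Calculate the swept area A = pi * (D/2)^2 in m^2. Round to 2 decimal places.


Compute the rotor radius:
  r = D / 2 = 143 / 2 = 71.5 m
Calculate swept area:
  A = pi * r^2 = pi * 71.5^2
  A = 16060.61 m^2

16060.61


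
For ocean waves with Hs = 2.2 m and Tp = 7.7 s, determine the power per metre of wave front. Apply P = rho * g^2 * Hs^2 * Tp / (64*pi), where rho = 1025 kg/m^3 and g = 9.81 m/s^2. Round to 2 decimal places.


Apply wave power formula:
  g^2 = 9.81^2 = 96.2361
  Hs^2 = 2.2^2 = 4.84
  Numerator = rho * g^2 * Hs^2 * Tp = 1025 * 96.2361 * 4.84 * 7.7 = 3676190.15
  Denominator = 64 * pi = 201.0619
  P = 3676190.15 / 201.0619 = 18283.87 W/m

18283.87


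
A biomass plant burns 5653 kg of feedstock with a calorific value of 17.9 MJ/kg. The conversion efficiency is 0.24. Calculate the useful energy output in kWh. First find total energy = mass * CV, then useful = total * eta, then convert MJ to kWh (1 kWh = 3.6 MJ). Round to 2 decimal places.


Total energy = mass * CV = 5653 * 17.9 = 101188.7 MJ
Useful energy = total * eta = 101188.7 * 0.24 = 24285.29 MJ
Convert to kWh: 24285.29 / 3.6
Useful energy = 6745.91 kWh

6745.91


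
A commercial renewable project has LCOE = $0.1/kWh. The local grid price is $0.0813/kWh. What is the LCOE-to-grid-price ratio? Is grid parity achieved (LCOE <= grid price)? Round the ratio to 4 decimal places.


Compare LCOE to grid price:
  LCOE = $0.1/kWh, Grid price = $0.0813/kWh
  Ratio = LCOE / grid_price = 0.1 / 0.0813 = 1.2300
  Grid parity achieved (ratio <= 1)? no

1.2300


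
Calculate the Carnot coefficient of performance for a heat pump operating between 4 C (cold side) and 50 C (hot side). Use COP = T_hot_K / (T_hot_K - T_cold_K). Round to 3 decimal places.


Convert to Kelvin:
  T_hot = 50 + 273.15 = 323.15 K
  T_cold = 4 + 273.15 = 277.15 K
Apply Carnot COP formula:
  COP = T_hot_K / (T_hot_K - T_cold_K) = 323.15 / 46.0
  COP = 7.025

7.025


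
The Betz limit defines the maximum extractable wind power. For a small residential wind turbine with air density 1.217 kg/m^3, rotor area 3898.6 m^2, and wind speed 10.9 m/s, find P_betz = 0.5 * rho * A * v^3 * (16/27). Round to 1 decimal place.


The Betz coefficient Cp_max = 16/27 = 0.5926
v^3 = 10.9^3 = 1295.029
P_betz = 0.5 * rho * A * v^3 * Cp_max
P_betz = 0.5 * 1.217 * 3898.6 * 1295.029 * 0.5926
P_betz = 1820559.9 W

1820559.9


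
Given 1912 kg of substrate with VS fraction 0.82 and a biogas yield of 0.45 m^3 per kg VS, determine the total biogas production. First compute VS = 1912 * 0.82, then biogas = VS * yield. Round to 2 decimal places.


Compute volatile solids:
  VS = mass * VS_fraction = 1912 * 0.82 = 1567.84 kg
Calculate biogas volume:
  Biogas = VS * specific_yield = 1567.84 * 0.45
  Biogas = 705.53 m^3

705.53


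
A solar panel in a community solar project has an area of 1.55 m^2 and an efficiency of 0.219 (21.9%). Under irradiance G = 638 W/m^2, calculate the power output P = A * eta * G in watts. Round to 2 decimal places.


Use the solar power formula P = A * eta * G.
Given: A = 1.55 m^2, eta = 0.219, G = 638 W/m^2
P = 1.55 * 0.219 * 638
P = 216.57 W

216.57


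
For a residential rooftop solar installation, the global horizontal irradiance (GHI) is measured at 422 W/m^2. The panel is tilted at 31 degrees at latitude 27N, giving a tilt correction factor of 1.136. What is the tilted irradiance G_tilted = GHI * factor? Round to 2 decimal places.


Identify the given values:
  GHI = 422 W/m^2, tilt correction factor = 1.136
Apply the formula G_tilted = GHI * factor:
  G_tilted = 422 * 1.136
  G_tilted = 479.39 W/m^2

479.39


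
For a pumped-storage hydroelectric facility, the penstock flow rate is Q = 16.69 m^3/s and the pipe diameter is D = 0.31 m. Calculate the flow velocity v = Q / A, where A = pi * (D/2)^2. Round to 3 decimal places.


Compute pipe cross-sectional area:
  A = pi * (D/2)^2 = pi * (0.31/2)^2 = 0.0755 m^2
Calculate velocity:
  v = Q / A = 16.69 / 0.0755
  v = 221.128 m/s

221.128


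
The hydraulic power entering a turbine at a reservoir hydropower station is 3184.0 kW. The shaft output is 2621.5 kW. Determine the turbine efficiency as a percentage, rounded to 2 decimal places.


Turbine efficiency = (output power / input power) * 100
eta = (2621.5 / 3184.0) * 100
eta = 82.33%

82.33


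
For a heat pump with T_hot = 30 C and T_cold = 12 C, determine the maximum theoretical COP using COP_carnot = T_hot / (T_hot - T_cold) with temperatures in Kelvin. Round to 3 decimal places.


Convert to Kelvin:
  T_hot = 30 + 273.15 = 303.15 K
  T_cold = 12 + 273.15 = 285.15 K
Apply Carnot COP formula:
  COP = T_hot_K / (T_hot_K - T_cold_K) = 303.15 / 18.0
  COP = 16.842

16.842


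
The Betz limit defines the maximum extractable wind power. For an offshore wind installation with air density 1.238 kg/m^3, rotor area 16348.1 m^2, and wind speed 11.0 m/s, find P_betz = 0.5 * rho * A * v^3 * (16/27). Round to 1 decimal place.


The Betz coefficient Cp_max = 16/27 = 0.5926
v^3 = 11.0^3 = 1331.0
P_betz = 0.5 * rho * A * v^3 * Cp_max
P_betz = 0.5 * 1.238 * 16348.1 * 1331.0 * 0.5926
P_betz = 7981641.3 W

7981641.3


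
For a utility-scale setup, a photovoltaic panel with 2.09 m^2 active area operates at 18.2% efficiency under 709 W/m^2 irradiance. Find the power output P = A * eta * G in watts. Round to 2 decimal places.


Use the solar power formula P = A * eta * G.
Given: A = 2.09 m^2, eta = 0.182, G = 709 W/m^2
P = 2.09 * 0.182 * 709
P = 269.69 W

269.69


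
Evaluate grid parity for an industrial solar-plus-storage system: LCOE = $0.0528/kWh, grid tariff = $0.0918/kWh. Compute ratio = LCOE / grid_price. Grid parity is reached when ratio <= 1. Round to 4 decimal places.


Compare LCOE to grid price:
  LCOE = $0.0528/kWh, Grid price = $0.0918/kWh
  Ratio = LCOE / grid_price = 0.0528 / 0.0918 = 0.5752
  Grid parity achieved (ratio <= 1)? yes

0.5752


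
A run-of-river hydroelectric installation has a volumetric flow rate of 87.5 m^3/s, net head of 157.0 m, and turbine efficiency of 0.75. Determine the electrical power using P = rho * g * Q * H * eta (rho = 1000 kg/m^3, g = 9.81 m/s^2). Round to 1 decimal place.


Apply the hydropower formula P = rho * g * Q * H * eta
rho * g = 1000 * 9.81 = 9810.0
P = 9810.0 * 87.5 * 157.0 * 0.75
P = 101073656.3 W

101073656.3


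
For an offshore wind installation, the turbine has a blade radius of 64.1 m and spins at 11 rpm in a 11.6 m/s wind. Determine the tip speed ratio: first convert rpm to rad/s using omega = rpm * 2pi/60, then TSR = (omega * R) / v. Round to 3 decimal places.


Convert rotational speed to rad/s:
  omega = 11 * 2 * pi / 60 = 1.1519 rad/s
Compute tip speed:
  v_tip = omega * R = 1.1519 * 64.1 = 73.838 m/s
Tip speed ratio:
  TSR = v_tip / v_wind = 73.838 / 11.6 = 6.365

6.365


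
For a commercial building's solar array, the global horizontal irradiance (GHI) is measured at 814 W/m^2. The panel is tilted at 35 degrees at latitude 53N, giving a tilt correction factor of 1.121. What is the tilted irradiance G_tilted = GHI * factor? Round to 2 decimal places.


Identify the given values:
  GHI = 814 W/m^2, tilt correction factor = 1.121
Apply the formula G_tilted = GHI * factor:
  G_tilted = 814 * 1.121
  G_tilted = 912.49 W/m^2

912.49


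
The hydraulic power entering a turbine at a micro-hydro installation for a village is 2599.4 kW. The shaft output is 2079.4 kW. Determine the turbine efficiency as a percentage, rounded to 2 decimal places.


Turbine efficiency = (output power / input power) * 100
eta = (2079.4 / 2599.4) * 100
eta = 80.00%

80.00


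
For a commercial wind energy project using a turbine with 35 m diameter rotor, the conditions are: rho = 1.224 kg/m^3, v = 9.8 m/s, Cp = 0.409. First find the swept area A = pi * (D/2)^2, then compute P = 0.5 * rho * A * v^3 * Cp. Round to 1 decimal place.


Step 1 -- Compute swept area:
  A = pi * (D/2)^2 = pi * (35/2)^2 = 962.11 m^2
Step 2 -- Apply wind power equation:
  P = 0.5 * rho * A * v^3 * Cp
  v^3 = 9.8^3 = 941.192
  P = 0.5 * 1.224 * 962.11 * 941.192 * 0.409
  P = 226662.1 W

226662.1


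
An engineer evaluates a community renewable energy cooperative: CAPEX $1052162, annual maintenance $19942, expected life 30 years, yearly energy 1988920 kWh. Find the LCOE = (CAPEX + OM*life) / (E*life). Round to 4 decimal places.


Total cost = CAPEX + OM * lifetime = 1052162 + 19942 * 30 = 1052162 + 598260 = 1650422
Total generation = annual * lifetime = 1988920 * 30 = 59667600 kWh
LCOE = 1650422 / 59667600
LCOE = 0.0277 $/kWh

0.0277


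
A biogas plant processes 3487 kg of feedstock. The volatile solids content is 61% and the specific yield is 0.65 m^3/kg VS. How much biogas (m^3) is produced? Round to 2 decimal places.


Compute volatile solids:
  VS = mass * VS_fraction = 3487 * 0.61 = 2127.07 kg
Calculate biogas volume:
  Biogas = VS * specific_yield = 2127.07 * 0.65
  Biogas = 1382.60 m^3

1382.60


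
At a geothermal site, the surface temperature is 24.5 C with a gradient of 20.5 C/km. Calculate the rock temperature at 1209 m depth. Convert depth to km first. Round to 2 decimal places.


Convert depth to km: 1209 / 1000 = 1.209 km
Temperature increase = gradient * depth_km = 20.5 * 1.209 = 24.78 C
Temperature at depth = T_surface + delta_T = 24.5 + 24.78
T = 49.28 C

49.28


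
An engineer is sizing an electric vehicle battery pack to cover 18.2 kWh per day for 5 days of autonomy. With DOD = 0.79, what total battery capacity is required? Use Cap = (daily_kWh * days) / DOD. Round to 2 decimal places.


Total energy needed = daily * days = 18.2 * 5 = 91.0 kWh
Account for depth of discharge:
  Cap = total_energy / DOD = 91.0 / 0.79
  Cap = 115.19 kWh

115.19


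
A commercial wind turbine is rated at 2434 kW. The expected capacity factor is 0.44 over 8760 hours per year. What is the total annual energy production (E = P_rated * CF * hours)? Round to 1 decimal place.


Annual energy = rated_kW * capacity_factor * hours_per_year
Given: P_rated = 2434 kW, CF = 0.44, hours = 8760
E = 2434 * 0.44 * 8760
E = 9381609.6 kWh

9381609.6


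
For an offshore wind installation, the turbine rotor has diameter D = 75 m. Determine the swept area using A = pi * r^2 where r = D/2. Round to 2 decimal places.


Compute the rotor radius:
  r = D / 2 = 75 / 2 = 37.5 m
Calculate swept area:
  A = pi * r^2 = pi * 37.5^2
  A = 4417.86 m^2

4417.86


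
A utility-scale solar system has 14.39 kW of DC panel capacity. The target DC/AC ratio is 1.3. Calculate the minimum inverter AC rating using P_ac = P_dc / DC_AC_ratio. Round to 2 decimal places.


The inverter AC capacity is determined by the DC/AC ratio.
Given: P_dc = 14.39 kW, DC/AC ratio = 1.3
P_ac = P_dc / ratio = 14.39 / 1.3
P_ac = 11.07 kW

11.07


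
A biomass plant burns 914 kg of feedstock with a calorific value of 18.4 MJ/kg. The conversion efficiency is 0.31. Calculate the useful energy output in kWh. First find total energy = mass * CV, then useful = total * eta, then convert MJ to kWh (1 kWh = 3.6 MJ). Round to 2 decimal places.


Total energy = mass * CV = 914 * 18.4 = 16817.6 MJ
Useful energy = total * eta = 16817.6 * 0.31 = 5213.46 MJ
Convert to kWh: 5213.46 / 3.6
Useful energy = 1448.18 kWh

1448.18


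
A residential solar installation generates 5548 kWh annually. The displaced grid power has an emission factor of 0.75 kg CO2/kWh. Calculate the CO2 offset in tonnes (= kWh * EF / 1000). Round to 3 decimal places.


CO2 offset in kg = generation * emission_factor
CO2 offset = 5548 * 0.75 = 4161.0 kg
Convert to tonnes:
  CO2 offset = 4161.0 / 1000 = 4.161 tonnes

4.161


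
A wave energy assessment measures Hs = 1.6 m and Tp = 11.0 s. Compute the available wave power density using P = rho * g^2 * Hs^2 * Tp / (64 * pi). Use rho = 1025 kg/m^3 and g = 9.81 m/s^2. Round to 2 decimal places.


Apply wave power formula:
  g^2 = 9.81^2 = 96.2361
  Hs^2 = 1.6^2 = 2.56
  Numerator = rho * g^2 * Hs^2 * Tp = 1025 * 96.2361 * 2.56 * 11.0 = 2777758.79
  Denominator = 64 * pi = 201.0619
  P = 2777758.79 / 201.0619 = 13815.44 W/m

13815.44


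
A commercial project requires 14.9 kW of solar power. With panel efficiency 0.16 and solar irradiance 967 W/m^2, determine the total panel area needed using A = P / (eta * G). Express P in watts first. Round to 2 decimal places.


Convert target power to watts: P = 14.9 * 1000 = 14900.0 W
Compute denominator: eta * G = 0.16 * 967 = 154.72
Required area A = P / (eta * G) = 14900.0 / 154.72
A = 96.30 m^2

96.30


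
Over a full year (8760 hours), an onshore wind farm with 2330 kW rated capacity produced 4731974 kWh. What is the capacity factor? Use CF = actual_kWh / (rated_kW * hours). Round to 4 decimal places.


Capacity factor = actual output / maximum possible output
Maximum possible = rated * hours = 2330 * 8760 = 20410800 kWh
CF = 4731974 / 20410800
CF = 0.2318

0.2318


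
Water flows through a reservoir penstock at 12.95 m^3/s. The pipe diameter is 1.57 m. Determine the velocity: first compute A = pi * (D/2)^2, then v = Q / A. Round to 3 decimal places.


Compute pipe cross-sectional area:
  A = pi * (D/2)^2 = pi * (1.57/2)^2 = 1.9359 m^2
Calculate velocity:
  v = Q / A = 12.95 / 1.9359
  v = 6.689 m/s

6.689


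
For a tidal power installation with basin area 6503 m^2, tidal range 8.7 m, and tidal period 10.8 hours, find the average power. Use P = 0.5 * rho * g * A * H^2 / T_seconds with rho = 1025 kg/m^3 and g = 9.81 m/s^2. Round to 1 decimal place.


Convert period to seconds: T = 10.8 * 3600 = 38880.0 s
H^2 = 8.7^2 = 75.69
P = 0.5 * rho * g * A * H^2 / T
P = 0.5 * 1025 * 9.81 * 6503 * 75.69 / 38880.0
P = 63648.6 W

63648.6


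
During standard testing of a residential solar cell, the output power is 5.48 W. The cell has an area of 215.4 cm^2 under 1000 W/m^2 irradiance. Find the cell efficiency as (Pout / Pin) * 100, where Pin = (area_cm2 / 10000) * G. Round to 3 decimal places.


First compute the input power:
  Pin = area_cm2 / 10000 * G = 215.4 / 10000 * 1000 = 21.54 W
Then compute efficiency:
  Efficiency = (Pout / Pin) * 100 = (5.48 / 21.54) * 100
  Efficiency = 25.441%

25.441


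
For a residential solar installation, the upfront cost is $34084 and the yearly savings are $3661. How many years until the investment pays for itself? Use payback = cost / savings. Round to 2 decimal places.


Simple payback period = initial cost / annual savings
Payback = 34084 / 3661
Payback = 9.31 years

9.31


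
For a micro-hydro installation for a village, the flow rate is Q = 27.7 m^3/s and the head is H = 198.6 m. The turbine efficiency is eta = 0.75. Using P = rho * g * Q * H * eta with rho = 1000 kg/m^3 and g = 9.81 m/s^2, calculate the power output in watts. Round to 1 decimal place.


Apply the hydropower formula P = rho * g * Q * H * eta
rho * g = 1000 * 9.81 = 9810.0
P = 9810.0 * 27.7 * 198.6 * 0.75
P = 40475226.2 W

40475226.2


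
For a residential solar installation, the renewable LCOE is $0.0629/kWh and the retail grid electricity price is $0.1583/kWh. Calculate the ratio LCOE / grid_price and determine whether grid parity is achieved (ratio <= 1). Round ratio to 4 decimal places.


Compare LCOE to grid price:
  LCOE = $0.0629/kWh, Grid price = $0.1583/kWh
  Ratio = LCOE / grid_price = 0.0629 / 0.1583 = 0.3973
  Grid parity achieved (ratio <= 1)? yes

0.3973


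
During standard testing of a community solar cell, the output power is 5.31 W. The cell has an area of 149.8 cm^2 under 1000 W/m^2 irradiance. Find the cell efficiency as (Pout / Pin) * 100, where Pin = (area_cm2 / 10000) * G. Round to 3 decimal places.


First compute the input power:
  Pin = area_cm2 / 10000 * G = 149.8 / 10000 * 1000 = 14.98 W
Then compute efficiency:
  Efficiency = (Pout / Pin) * 100 = (5.31 / 14.98) * 100
  Efficiency = 35.447%

35.447


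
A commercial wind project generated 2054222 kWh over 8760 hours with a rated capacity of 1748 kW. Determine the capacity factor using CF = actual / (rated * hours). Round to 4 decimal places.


Capacity factor = actual output / maximum possible output
Maximum possible = rated * hours = 1748 * 8760 = 15312480 kWh
CF = 2054222 / 15312480
CF = 0.1342

0.1342


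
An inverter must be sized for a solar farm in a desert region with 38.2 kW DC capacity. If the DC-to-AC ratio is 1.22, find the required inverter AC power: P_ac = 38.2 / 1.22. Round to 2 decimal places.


The inverter AC capacity is determined by the DC/AC ratio.
Given: P_dc = 38.2 kW, DC/AC ratio = 1.22
P_ac = P_dc / ratio = 38.2 / 1.22
P_ac = 31.31 kW

31.31


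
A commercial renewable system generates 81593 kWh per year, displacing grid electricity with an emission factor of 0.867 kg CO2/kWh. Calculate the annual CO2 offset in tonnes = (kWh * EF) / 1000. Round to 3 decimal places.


CO2 offset in kg = generation * emission_factor
CO2 offset = 81593 * 0.867 = 70741.13 kg
Convert to tonnes:
  CO2 offset = 70741.13 / 1000 = 70.741 tonnes

70.741


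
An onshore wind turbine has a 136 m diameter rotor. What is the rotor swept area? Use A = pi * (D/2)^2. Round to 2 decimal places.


Compute the rotor radius:
  r = D / 2 = 136 / 2 = 68.0 m
Calculate swept area:
  A = pi * r^2 = pi * 68.0^2
  A = 14526.72 m^2

14526.72


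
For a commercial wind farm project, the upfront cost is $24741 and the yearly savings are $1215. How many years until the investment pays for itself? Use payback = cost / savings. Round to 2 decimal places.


Simple payback period = initial cost / annual savings
Payback = 24741 / 1215
Payback = 20.36 years

20.36


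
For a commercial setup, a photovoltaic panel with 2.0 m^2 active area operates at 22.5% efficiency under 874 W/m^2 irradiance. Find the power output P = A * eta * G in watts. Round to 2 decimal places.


Use the solar power formula P = A * eta * G.
Given: A = 2.0 m^2, eta = 0.225, G = 874 W/m^2
P = 2.0 * 0.225 * 874
P = 393.30 W

393.30


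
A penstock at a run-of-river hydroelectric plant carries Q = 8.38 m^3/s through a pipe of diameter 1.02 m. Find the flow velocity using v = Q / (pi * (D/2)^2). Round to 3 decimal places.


Compute pipe cross-sectional area:
  A = pi * (D/2)^2 = pi * (1.02/2)^2 = 0.8171 m^2
Calculate velocity:
  v = Q / A = 8.38 / 0.8171
  v = 10.255 m/s

10.255


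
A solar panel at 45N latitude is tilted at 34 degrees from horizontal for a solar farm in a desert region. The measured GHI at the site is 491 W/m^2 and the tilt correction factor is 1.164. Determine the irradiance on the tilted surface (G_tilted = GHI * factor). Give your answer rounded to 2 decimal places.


Identify the given values:
  GHI = 491 W/m^2, tilt correction factor = 1.164
Apply the formula G_tilted = GHI * factor:
  G_tilted = 491 * 1.164
  G_tilted = 571.52 W/m^2

571.52


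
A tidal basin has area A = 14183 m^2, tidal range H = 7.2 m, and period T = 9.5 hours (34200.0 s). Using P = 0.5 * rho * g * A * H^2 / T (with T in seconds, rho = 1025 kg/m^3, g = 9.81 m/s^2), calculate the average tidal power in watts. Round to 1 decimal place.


Convert period to seconds: T = 9.5 * 3600 = 34200.0 s
H^2 = 7.2^2 = 51.84
P = 0.5 * rho * g * A * H^2 / T
P = 0.5 * 1025 * 9.81 * 14183 * 51.84 / 34200.0
P = 108086.1 W

108086.1


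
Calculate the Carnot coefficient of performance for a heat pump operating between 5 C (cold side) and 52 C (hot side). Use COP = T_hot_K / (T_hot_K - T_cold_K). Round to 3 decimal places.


Convert to Kelvin:
  T_hot = 52 + 273.15 = 325.15 K
  T_cold = 5 + 273.15 = 278.15 K
Apply Carnot COP formula:
  COP = T_hot_K / (T_hot_K - T_cold_K) = 325.15 / 47.0
  COP = 6.918

6.918


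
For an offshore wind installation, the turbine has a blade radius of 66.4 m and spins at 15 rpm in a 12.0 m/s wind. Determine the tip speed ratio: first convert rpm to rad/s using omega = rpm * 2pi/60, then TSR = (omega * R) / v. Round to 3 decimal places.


Convert rotational speed to rad/s:
  omega = 15 * 2 * pi / 60 = 1.5708 rad/s
Compute tip speed:
  v_tip = omega * R = 1.5708 * 66.4 = 104.301 m/s
Tip speed ratio:
  TSR = v_tip / v_wind = 104.301 / 12.0 = 8.692

8.692


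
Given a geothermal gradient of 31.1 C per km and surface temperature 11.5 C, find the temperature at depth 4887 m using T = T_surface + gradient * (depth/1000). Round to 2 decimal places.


Convert depth to km: 4887 / 1000 = 4.887 km
Temperature increase = gradient * depth_km = 31.1 * 4.887 = 151.99 C
Temperature at depth = T_surface + delta_T = 11.5 + 151.99
T = 163.49 C

163.49


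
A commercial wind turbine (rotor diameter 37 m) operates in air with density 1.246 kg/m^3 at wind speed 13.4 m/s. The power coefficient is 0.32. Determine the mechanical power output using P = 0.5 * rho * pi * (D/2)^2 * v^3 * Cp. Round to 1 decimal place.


Step 1 -- Compute swept area:
  A = pi * (D/2)^2 = pi * (37/2)^2 = 1075.21 m^2
Step 2 -- Apply wind power equation:
  P = 0.5 * rho * A * v^3 * Cp
  v^3 = 13.4^3 = 2406.104
  P = 0.5 * 1.246 * 1075.21 * 2406.104 * 0.32
  P = 515757.7 W

515757.7


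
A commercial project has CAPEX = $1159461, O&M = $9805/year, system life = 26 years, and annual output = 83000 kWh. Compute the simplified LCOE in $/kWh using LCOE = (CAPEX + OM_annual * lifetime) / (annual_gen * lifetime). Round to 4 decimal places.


Total cost = CAPEX + OM * lifetime = 1159461 + 9805 * 26 = 1159461 + 254930 = 1414391
Total generation = annual * lifetime = 83000 * 26 = 2158000 kWh
LCOE = 1414391 / 2158000
LCOE = 0.6554 $/kWh

0.6554


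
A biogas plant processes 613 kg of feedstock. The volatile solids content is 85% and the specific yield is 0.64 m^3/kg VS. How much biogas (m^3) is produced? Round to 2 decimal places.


Compute volatile solids:
  VS = mass * VS_fraction = 613 * 0.85 = 521.05 kg
Calculate biogas volume:
  Biogas = VS * specific_yield = 521.05 * 0.64
  Biogas = 333.47 m^3

333.47
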